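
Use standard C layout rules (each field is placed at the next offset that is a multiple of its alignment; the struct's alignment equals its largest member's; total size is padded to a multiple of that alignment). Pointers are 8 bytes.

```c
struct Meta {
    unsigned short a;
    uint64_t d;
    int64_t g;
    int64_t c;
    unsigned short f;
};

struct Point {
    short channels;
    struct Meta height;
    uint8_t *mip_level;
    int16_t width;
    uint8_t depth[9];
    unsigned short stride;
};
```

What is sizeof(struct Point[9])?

648

Meta: a at 0 (size 2, align 2) → ends 2; pad 6 to align 8 for d; d at 8 (size 8, align 8) → ends 16; g at 16 (size 8, align 8) → ends 24; c at 24 (size 8, align 8) → ends 32; f at 32 (size 2, align 2) → ends 34; tail pad 6 to reach multiple of 8; total 40 bytes, alignment 8
channels at 0 (size 2, align 2) → ends 2
pad 6 to align 8 for height
height at 8 (size 40, align 8) → ends 48
mip_level at 48 (size 8, align 8) → ends 56
width at 56 (size 2, align 2) → ends 58
depth at 58 (size 9, align 1) → ends 67
pad 1 to align 2 for stride
stride at 68 (size 2, align 2) → ends 70
tail pad 2 to reach multiple of 8
total 72 bytes, alignment 8
array of 9: 9 × 72 = 648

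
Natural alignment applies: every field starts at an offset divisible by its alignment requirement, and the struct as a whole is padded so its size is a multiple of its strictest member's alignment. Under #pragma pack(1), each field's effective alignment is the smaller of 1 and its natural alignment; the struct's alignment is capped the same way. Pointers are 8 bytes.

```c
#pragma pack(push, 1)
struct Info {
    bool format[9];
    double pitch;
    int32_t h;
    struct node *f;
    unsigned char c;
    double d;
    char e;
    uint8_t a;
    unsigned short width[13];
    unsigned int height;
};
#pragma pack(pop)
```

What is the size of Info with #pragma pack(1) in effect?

70

0..9  format  (9B, 1-aligned)
9..17  pitch  (8B, 1-aligned)
17..21  h  (4B, 1-aligned)
21..29  f  (8B, 1-aligned)
29..30  c  (1B, 1-aligned)
30..38  d  (8B, 1-aligned)
38..39  e  (1B, 1-aligned)
39..40  a  (1B, 1-aligned)
40..66  width  (26B, 1-aligned)
66..70  height  (4B, 1-aligned)
sizeof = 70, alignof = 1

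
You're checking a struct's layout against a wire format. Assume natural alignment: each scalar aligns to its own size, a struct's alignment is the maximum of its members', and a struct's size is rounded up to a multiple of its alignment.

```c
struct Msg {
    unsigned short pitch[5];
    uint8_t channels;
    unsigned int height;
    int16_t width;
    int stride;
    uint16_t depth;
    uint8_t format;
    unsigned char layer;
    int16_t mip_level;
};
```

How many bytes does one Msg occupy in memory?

0..10  pitch  (10B, 2-aligned)
10..11  channels  (1B, 1-aligned)
11..12  -- padding (1B)
12..16  height  (4B, 4-aligned)
16..18  width  (2B, 2-aligned)
18..20  -- padding (2B)
20..24  stride  (4B, 4-aligned)
24..26  depth  (2B, 2-aligned)
26..27  format  (1B, 1-aligned)
27..28  layer  (1B, 1-aligned)
28..30  mip_level  (2B, 2-aligned)
30..32  -- tail padding (2B)
sizeof = 32, alignof = 4

32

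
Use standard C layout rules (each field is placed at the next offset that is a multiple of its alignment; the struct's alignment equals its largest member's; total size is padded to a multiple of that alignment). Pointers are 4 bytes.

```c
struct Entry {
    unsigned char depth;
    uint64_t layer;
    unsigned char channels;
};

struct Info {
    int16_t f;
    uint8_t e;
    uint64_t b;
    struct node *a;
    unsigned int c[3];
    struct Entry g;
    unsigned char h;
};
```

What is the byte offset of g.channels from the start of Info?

Entry: 0..1  depth  (1B, 1-aligned); 1..8  -- padding (7B); 8..16  layer  (8B, 8-aligned); 16..17  channels  (1B, 1-aligned); 17..24  -- tail padding (7B); sizeof = 24, alignof = 8
0..2  f  (2B, 2-aligned)
2..3  e  (1B, 1-aligned)
3..8  -- padding (5B)
8..16  b  (8B, 8-aligned)
16..20  a  (4B, 4-aligned)
20..32  c  (12B, 4-aligned)
32..56  g  (24B, 8-aligned)
within Entry: channels at 16
32 + 16 = 48

48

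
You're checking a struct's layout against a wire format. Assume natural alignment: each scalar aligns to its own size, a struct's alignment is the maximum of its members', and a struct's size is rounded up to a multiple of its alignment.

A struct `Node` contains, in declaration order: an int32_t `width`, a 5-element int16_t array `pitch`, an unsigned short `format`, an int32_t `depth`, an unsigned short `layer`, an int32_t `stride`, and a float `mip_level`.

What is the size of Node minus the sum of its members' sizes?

width at 0 (size 4, align 4) → ends 4
pitch at 4 (size 10, align 2) → ends 14
format at 14 (size 2, align 2) → ends 16
depth at 16 (size 4, align 4) → ends 20
layer at 20 (size 2, align 2) → ends 22
pad 2 to align 4 for stride
stride at 24 (size 4, align 4) → ends 28
mip_level at 28 (size 4, align 4) → ends 32
total 32 bytes, alignment 4
data bytes 30, size 32 → padding 2

2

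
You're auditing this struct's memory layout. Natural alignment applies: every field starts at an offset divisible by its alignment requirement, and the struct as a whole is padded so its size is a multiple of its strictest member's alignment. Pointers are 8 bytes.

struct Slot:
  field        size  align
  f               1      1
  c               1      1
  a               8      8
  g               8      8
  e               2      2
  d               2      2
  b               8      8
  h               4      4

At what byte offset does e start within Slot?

@0: f [1B, align 1] → 1
@1: c [1B, align 1] → 2
+6 pad (align 8)
@8: a [8B, align 8] → 16
@16: g [8B, align 8] → 24
@24: e [2B, align 2] → 26

24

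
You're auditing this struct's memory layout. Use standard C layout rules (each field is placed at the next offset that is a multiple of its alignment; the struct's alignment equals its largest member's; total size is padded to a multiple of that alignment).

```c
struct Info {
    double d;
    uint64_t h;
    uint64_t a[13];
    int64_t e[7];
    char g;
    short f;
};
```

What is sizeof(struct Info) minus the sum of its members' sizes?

5

@0: d [8B, align 8] → 8
@8: h [8B, align 8] → 16
@16: a [104B, align 8] → 120
@120: e [56B, align 8] → 176
@176: g [1B, align 1] → 177
+1 pad (align 2)
@178: f [2B, align 2] → 180
+4 tail pad (align 8)
size 184, align 8
data bytes 179, size 184 → padding 5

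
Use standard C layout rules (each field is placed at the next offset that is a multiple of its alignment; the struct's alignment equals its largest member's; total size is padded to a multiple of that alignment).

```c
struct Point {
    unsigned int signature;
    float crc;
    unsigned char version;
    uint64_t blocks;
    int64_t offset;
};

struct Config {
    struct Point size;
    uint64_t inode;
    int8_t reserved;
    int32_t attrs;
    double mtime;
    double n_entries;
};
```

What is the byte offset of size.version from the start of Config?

Point: @0: signature [4B, align 4] → 4; @4: crc [4B, align 4] → 8; @8: version [1B, align 1] → 9; +7 pad (align 8); @16: blocks [8B, align 8] → 24; @24: offset [8B, align 8] → 32; size 32, align 8
@0: size [32B, align 8] → 32
within Point: version at 8
0 + 8 = 8

8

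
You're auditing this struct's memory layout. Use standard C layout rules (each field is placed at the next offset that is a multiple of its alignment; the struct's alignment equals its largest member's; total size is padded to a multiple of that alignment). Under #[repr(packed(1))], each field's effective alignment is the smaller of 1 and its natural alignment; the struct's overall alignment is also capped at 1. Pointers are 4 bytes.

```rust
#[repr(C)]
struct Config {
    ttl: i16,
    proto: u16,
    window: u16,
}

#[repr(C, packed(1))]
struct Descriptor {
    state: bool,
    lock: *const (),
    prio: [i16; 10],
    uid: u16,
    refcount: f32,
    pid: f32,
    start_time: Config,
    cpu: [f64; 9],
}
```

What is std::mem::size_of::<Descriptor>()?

Config: @0: ttl [2B, align 2] → 2; @2: proto [2B, align 2] → 4; @4: window [2B, align 2] → 6; size 6, align 2
@0: state [1B, align 1] → 1
@1: lock [4B, align 1] → 5
@5: prio [20B, align 1] → 25
@25: uid [2B, align 1] → 27
@27: refcount [4B, align 1] → 31
@31: pid [4B, align 1] → 35
@35: start_time [6B, align 1] → 41
@41: cpu [72B, align 1] → 113
size 113, align 1

113 bytes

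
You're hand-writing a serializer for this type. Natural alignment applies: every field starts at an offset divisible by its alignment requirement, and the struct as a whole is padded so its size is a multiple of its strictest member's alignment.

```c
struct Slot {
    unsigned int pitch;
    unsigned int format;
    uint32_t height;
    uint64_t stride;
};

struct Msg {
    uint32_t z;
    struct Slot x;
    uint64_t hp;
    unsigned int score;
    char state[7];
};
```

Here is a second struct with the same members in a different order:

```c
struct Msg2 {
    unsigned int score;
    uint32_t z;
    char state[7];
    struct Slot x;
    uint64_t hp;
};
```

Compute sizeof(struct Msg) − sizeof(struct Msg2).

8

Slot: 0..4  pitch  (4B, 4-aligned); 4..8  format  (4B, 4-aligned); 8..12  height  (4B, 4-aligned); 12..16  -- padding (4B); 16..24  stride  (8B, 8-aligned); sizeof = 24, alignof = 8
0..4  z  (4B, 4-aligned)
4..8  -- padding (4B)
8..32  x  (24B, 8-aligned)
32..40  hp  (8B, 8-aligned)
40..44  score  (4B, 4-aligned)
44..51  state  (7B, 1-aligned)
51..56  -- tail padding (5B)
sizeof = 56, alignof = 8
— Msg2 —
0..4  score  (4B, 4-aligned)
4..8  z  (4B, 4-aligned)
8..15  state  (7B, 1-aligned)
15..16  -- padding (1B)
16..40  x  (24B, 8-aligned)
40..48  hp  (8B, 8-aligned)
sizeof = 48, alignof = 8
56 − 48 = 8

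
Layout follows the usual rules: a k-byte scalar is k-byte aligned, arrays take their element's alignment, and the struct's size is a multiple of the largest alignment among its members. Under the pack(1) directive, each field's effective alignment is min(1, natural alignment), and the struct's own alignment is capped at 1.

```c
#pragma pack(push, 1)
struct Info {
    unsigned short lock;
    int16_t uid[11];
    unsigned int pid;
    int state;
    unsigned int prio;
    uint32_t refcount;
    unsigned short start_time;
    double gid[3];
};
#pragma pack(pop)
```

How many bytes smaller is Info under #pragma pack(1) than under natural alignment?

6

natural layout:
  @0: lock [2B, align 2] → 2
  @2: uid [22B, align 2] → 24
  @24: pid [4B, align 4] → 28
  @28: state [4B, align 4] → 32
  @32: prio [4B, align 4] → 36
  @36: refcount [4B, align 4] → 40
  @40: start_time [2B, align 2] → 42
  +6 pad (align 8)
  @48: gid [24B, align 8] → 72
  size 72, align 8
packed(1) layout:
  @0: lock [2B, align 1] → 2
  @2: uid [22B, align 1] → 24
  @24: pid [4B, align 1] → 28
  @28: state [4B, align 1] → 32
  @32: prio [4B, align 1] → 36
  @36: refcount [4B, align 1] → 40
  @40: start_time [2B, align 1] → 42
  @42: gid [24B, align 1] → 66
  size 66, align 1
72 − 66 = 6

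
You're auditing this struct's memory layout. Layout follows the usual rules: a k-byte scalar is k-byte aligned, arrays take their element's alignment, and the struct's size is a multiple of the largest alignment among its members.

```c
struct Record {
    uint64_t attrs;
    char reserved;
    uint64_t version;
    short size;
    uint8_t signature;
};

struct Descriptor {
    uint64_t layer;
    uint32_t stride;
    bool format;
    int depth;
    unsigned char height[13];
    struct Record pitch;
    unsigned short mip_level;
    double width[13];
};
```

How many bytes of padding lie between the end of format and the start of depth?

Record: attrs at 0 (size 8, align 8) → ends 8; reserved at 8 (size 1, align 1) → ends 9; pad 7 to align 8 for version; version at 16 (size 8, align 8) → ends 24; size at 24 (size 2, align 2) → ends 26; signature at 26 (size 1, align 1) → ends 27; tail pad 5 to reach multiple of 8; total 32 bytes, alignment 8
layer at 0 (size 8, align 8) → ends 8
stride at 8 (size 4, align 4) → ends 12
format at 12 (size 1, align 1) → ends 13
pad 3 to align 4 for depth
depth at 16 (size 4, align 4) → ends 20

3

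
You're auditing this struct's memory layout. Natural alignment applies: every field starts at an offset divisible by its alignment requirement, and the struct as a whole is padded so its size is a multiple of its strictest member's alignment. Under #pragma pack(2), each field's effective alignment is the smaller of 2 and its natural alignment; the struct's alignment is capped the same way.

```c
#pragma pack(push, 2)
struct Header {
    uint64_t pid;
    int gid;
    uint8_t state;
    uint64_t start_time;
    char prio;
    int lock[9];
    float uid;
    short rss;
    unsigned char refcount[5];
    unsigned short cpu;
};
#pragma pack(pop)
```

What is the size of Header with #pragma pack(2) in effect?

74

0..8  pid  (8B, 2-aligned)
8..12  gid  (4B, 2-aligned)
12..13  state  (1B, 1-aligned)
13..14  -- padding (1B)
14..22  start_time  (8B, 2-aligned)
22..23  prio  (1B, 1-aligned)
23..24  -- padding (1B)
24..60  lock  (36B, 2-aligned)
60..64  uid  (4B, 2-aligned)
64..66  rss  (2B, 2-aligned)
66..71  refcount  (5B, 1-aligned)
71..72  -- padding (1B)
72..74  cpu  (2B, 2-aligned)
sizeof = 74, alignof = 2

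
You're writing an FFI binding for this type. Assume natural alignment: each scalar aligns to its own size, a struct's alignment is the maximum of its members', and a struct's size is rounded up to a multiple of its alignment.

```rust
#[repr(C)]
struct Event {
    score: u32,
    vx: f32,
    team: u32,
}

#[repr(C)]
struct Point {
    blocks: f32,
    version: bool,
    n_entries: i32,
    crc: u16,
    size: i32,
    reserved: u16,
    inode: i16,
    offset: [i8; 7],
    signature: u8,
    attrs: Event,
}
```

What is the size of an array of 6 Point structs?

Event: @0: score [4B, align 4] → 4; @4: vx [4B, align 4] → 8; @8: team [4B, align 4] → 12; size 12, align 4
@0: blocks [4B, align 4] → 4
@4: version [1B, align 1] → 5
+3 pad (align 4)
@8: n_entries [4B, align 4] → 12
@12: crc [2B, align 2] → 14
+2 pad (align 4)
@16: size [4B, align 4] → 20
@20: reserved [2B, align 2] → 22
@22: inode [2B, align 2] → 24
@24: offset [7B, align 1] → 31
@31: signature [1B, align 1] → 32
@32: attrs [12B, align 4] → 44
size 44, align 4
array of 6: 6 × 44 = 264

264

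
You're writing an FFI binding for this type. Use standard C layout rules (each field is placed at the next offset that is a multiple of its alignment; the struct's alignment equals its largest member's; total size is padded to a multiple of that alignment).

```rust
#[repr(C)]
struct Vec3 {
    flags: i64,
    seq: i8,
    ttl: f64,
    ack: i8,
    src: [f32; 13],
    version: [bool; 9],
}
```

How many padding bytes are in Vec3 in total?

17

0..8  flags  (8B, 8-aligned)
8..9  seq  (1B, 1-aligned)
9..16  -- padding (7B)
16..24  ttl  (8B, 8-aligned)
24..25  ack  (1B, 1-aligned)
25..28  -- padding (3B)
28..80  src  (52B, 4-aligned)
80..89  version  (9B, 1-aligned)
89..96  -- tail padding (7B)
sizeof = 96, alignof = 8
data bytes 79, size 96 → padding 17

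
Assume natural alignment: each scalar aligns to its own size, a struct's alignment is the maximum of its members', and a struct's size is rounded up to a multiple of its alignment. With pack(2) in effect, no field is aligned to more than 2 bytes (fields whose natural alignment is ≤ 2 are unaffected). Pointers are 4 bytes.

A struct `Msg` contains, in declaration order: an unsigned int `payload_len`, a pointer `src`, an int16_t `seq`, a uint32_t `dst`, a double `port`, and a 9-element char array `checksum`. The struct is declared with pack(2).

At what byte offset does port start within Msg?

14

@0: payload_len [4B, align 2] → 4
@4: src [4B, align 2] → 8
@8: seq [2B, align 2] → 10
@10: dst [4B, align 2] → 14
@14: port [8B, align 2] → 22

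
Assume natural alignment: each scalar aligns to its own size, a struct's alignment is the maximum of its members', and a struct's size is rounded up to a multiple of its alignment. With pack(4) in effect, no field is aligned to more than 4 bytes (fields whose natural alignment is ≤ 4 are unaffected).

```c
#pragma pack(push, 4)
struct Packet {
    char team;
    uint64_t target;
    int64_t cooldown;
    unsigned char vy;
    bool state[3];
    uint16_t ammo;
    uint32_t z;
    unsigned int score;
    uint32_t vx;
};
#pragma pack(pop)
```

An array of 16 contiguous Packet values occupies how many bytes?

640

team at 0 (size 1, align 1) → ends 1
pad 3 to align 4 for target
target at 4 (size 8, align 4) → ends 12
cooldown at 12 (size 8, align 4) → ends 20
vy at 20 (size 1, align 1) → ends 21
state at 21 (size 3, align 1) → ends 24
ammo at 24 (size 2, align 2) → ends 26
pad 2 to align 4 for z
z at 28 (size 4, align 4) → ends 32
score at 32 (size 4, align 4) → ends 36
vx at 36 (size 4, align 4) → ends 40
total 40 bytes, alignment 4
array of 16: 16 × 40 = 640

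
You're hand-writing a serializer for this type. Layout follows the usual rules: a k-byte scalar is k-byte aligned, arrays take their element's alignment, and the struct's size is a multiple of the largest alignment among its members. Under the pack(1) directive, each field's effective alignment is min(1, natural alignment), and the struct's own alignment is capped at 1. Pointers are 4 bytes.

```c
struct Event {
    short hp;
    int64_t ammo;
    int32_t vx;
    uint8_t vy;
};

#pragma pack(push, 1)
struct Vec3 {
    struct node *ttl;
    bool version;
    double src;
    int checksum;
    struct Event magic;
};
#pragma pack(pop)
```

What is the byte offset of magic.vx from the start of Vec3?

Event: @0: hp [2B, align 2] → 2; +6 pad (align 8); @8: ammo [8B, align 8] → 16; @16: vx [4B, align 4] → 20; @20: vy [1B, align 1] → 21; +3 tail pad (align 8); size 24, align 8
@0: ttl [4B, align 1] → 4
@4: version [1B, align 1] → 5
@5: src [8B, align 1] → 13
@13: checksum [4B, align 1] → 17
@17: magic [24B, align 1] → 41
within Event: vx at 16
17 + 16 = 33

33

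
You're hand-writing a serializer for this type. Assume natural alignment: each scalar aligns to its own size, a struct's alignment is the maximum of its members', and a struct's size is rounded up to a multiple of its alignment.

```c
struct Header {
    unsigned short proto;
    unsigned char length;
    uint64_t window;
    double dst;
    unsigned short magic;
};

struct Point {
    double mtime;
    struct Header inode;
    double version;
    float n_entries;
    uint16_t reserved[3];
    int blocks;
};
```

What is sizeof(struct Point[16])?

Header: 0..2  proto  (2B, 2-aligned); 2..3  length  (1B, 1-aligned); 3..8  -- padding (5B); 8..16  window  (8B, 8-aligned); 16..24  dst  (8B, 8-aligned); 24..26  magic  (2B, 2-aligned); 26..32  -- tail padding (6B); sizeof = 32, alignof = 8
0..8  mtime  (8B, 8-aligned)
8..40  inode  (32B, 8-aligned)
40..48  version  (8B, 8-aligned)
48..52  n_entries  (4B, 4-aligned)
52..58  reserved  (6B, 2-aligned)
58..60  -- padding (2B)
60..64  blocks  (4B, 4-aligned)
sizeof = 64, alignof = 8
array of 16: 16 × 64 = 1024

1024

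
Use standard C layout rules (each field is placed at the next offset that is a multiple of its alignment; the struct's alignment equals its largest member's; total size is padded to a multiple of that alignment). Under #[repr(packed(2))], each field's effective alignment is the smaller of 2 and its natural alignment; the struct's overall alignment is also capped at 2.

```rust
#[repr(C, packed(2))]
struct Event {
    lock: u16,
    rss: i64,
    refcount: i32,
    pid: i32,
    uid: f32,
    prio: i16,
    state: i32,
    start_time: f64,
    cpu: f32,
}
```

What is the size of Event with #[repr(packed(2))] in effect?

0..2  lock  (2B, 2-aligned)
2..10  rss  (8B, 2-aligned)
10..14  refcount  (4B, 2-aligned)
14..18  pid  (4B, 2-aligned)
18..22  uid  (4B, 2-aligned)
22..24  prio  (2B, 2-aligned)
24..28  state  (4B, 2-aligned)
28..36  start_time  (8B, 2-aligned)
36..40  cpu  (4B, 2-aligned)
sizeof = 40, alignof = 2

40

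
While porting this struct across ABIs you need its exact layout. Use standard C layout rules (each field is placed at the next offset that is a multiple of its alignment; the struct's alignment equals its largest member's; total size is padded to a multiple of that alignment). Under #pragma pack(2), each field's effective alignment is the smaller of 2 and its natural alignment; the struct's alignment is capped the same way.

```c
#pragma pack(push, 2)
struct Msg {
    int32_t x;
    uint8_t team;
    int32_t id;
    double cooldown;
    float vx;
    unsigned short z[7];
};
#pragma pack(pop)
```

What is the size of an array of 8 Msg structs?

288

0..4  x  (4B, 2-aligned)
4..5  team  (1B, 1-aligned)
5..6  -- padding (1B)
6..10  id  (4B, 2-aligned)
10..18  cooldown  (8B, 2-aligned)
18..22  vx  (4B, 2-aligned)
22..36  z  (14B, 2-aligned)
sizeof = 36, alignof = 2
array of 8: 8 × 36 = 288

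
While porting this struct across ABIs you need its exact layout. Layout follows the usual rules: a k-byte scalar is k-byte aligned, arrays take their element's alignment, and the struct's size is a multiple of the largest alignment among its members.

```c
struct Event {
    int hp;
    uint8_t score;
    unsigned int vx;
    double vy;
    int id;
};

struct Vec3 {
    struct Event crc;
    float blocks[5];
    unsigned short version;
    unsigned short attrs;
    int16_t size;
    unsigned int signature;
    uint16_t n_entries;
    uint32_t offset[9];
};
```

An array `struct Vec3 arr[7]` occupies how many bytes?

Event: @0: hp [4B, align 4] → 4; @4: score [1B, align 1] → 5; +3 pad (align 4); @8: vx [4B, align 4] → 12; +4 pad (align 8); @16: vy [8B, align 8] → 24; @24: id [4B, align 4] → 28; +4 tail pad (align 8); size 32, align 8
@0: crc [32B, align 8] → 32
@32: blocks [20B, align 4] → 52
@52: version [2B, align 2] → 54
@54: attrs [2B, align 2] → 56
@56: size [2B, align 2] → 58
+2 pad (align 4)
@60: signature [4B, align 4] → 64
@64: n_entries [2B, align 2] → 66
+2 pad (align 4)
@68: offset [36B, align 4] → 104
size 104, align 8
array of 7: 7 × 104 = 728

728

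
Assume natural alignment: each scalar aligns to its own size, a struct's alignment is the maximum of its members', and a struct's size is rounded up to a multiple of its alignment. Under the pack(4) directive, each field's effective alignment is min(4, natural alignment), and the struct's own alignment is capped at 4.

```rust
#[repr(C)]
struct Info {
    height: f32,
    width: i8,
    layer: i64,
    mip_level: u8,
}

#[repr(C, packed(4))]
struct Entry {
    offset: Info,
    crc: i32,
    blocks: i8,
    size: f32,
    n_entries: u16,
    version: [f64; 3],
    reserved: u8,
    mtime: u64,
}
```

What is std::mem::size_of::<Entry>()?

Info: height at 0 (size 4, align 4) → ends 4; width at 4 (size 1, align 1) → ends 5; pad 3 to align 8 for layer; layer at 8 (size 8, align 8) → ends 16; mip_level at 16 (size 1, align 1) → ends 17; tail pad 7 to reach multiple of 8; total 24 bytes, alignment 8
offset at 0 (size 24, align 4) → ends 24
crc at 24 (size 4, align 4) → ends 28
blocks at 28 (size 1, align 1) → ends 29
pad 3 to align 4 for size
size at 32 (size 4, align 4) → ends 36
n_entries at 36 (size 2, align 2) → ends 38
pad 2 to align 4 for version
version at 40 (size 24, align 4) → ends 64
reserved at 64 (size 1, align 1) → ends 65
pad 3 to align 4 for mtime
mtime at 68 (size 8, align 4) → ends 76
total 76 bytes, alignment 4

76 bytes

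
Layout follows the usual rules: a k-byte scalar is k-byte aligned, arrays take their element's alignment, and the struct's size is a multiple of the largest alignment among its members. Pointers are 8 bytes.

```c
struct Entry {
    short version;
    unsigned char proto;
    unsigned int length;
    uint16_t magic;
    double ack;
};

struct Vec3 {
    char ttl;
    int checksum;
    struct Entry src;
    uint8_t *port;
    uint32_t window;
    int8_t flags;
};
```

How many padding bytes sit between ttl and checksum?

3

Entry: version at 0 (size 2, align 2) → ends 2; proto at 2 (size 1, align 1) → ends 3; pad 1 to align 4 for length; length at 4 (size 4, align 4) → ends 8; magic at 8 (size 2, align 2) → ends 10; pad 6 to align 8 for ack; ack at 16 (size 8, align 8) → ends 24; total 24 bytes, alignment 8
ttl at 0 (size 1, align 1) → ends 1
pad 3 to align 4 for checksum
checksum at 4 (size 4, align 4) → ends 8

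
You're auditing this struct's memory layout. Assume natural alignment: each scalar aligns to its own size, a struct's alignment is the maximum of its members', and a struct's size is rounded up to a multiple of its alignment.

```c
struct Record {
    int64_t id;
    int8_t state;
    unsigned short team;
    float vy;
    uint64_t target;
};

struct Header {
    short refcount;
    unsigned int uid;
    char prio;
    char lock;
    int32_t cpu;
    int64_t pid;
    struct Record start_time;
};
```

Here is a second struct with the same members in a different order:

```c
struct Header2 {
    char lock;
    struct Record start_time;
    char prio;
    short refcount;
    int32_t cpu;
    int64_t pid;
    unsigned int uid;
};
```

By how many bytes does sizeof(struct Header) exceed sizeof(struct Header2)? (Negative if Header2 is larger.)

-8

Record: @0: id [8B, align 8] → 8; @8: state [1B, align 1] → 9; +1 pad (align 2); @10: team [2B, align 2] → 12; @12: vy [4B, align 4] → 16; @16: target [8B, align 8] → 24; size 24, align 8
@0: refcount [2B, align 2] → 2
+2 pad (align 4)
@4: uid [4B, align 4] → 8
@8: prio [1B, align 1] → 9
@9: lock [1B, align 1] → 10
+2 pad (align 4)
@12: cpu [4B, align 4] → 16
@16: pid [8B, align 8] → 24
@24: start_time [24B, align 8] → 48
size 48, align 8
— Header2 —
@0: lock [1B, align 1] → 1
+7 pad (align 8)
@8: start_time [24B, align 8] → 32
@32: prio [1B, align 1] → 33
+1 pad (align 2)
@34: refcount [2B, align 2] → 36
@36: cpu [4B, align 4] → 40
@40: pid [8B, align 8] → 48
@48: uid [4B, align 4] → 52
+4 tail pad (align 8)
size 56, align 8
48 − 56 = -8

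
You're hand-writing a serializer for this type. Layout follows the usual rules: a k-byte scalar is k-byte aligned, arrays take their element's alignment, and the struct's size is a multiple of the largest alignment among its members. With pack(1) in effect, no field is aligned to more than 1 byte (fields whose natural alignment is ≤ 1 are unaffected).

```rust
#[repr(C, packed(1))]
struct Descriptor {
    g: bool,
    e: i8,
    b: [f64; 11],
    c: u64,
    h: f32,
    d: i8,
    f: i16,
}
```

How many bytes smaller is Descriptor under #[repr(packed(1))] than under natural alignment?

7

natural layout:
  @0: g [1B, align 1] → 1
  @1: e [1B, align 1] → 2
  +6 pad (align 8)
  @8: b [88B, align 8] → 96
  @96: c [8B, align 8] → 104
  @104: h [4B, align 4] → 108
  @108: d [1B, align 1] → 109
  +1 pad (align 2)
  @110: f [2B, align 2] → 112
  size 112, align 8
packed(1) layout:
  @0: g [1B, align 1] → 1
  @1: e [1B, align 1] → 2
  @2: b [88B, align 1] → 90
  @90: c [8B, align 1] → 98
  @98: h [4B, align 1] → 102
  @102: d [1B, align 1] → 103
  @103: f [2B, align 1] → 105
  size 105, align 1
112 − 105 = 7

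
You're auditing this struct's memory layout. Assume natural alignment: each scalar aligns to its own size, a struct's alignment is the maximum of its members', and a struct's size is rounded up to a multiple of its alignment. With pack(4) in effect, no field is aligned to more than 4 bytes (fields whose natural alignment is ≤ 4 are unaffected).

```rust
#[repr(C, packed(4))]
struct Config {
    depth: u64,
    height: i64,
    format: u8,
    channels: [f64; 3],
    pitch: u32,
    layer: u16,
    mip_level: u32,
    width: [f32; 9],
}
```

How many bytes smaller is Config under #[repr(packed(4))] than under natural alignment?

natural layout:
  depth at 0 (size 8, align 8) → ends 8
  height at 8 (size 8, align 8) → ends 16
  format at 16 (size 1, align 1) → ends 17
  pad 7 to align 8 for channels
  channels at 24 (size 24, align 8) → ends 48
  pitch at 48 (size 4, align 4) → ends 52
  layer at 52 (size 2, align 2) → ends 54
  pad 2 to align 4 for mip_level
  mip_level at 56 (size 4, align 4) → ends 60
  width at 60 (size 36, align 4) → ends 96
  total 96 bytes, alignment 8
packed(4) layout:
  depth at 0 (size 8, align 4) → ends 8
  height at 8 (size 8, align 4) → ends 16
  format at 16 (size 1, align 1) → ends 17
  pad 3 to align 4 for channels
  channels at 20 (size 24, align 4) → ends 44
  pitch at 44 (size 4, align 4) → ends 48
  layer at 48 (size 2, align 2) → ends 50
  pad 2 to align 4 for mip_level
  mip_level at 52 (size 4, align 4) → ends 56
  width at 56 (size 36, align 4) → ends 92
  total 92 bytes, alignment 4
96 − 92 = 4

4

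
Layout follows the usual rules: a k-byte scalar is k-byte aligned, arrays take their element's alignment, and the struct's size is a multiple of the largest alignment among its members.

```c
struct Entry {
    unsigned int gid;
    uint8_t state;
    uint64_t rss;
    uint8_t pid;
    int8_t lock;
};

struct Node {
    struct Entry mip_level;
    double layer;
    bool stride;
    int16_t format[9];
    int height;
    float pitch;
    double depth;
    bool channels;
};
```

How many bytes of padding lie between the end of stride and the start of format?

Entry: @0: gid [4B, align 4] → 4; @4: state [1B, align 1] → 5; +3 pad (align 8); @8: rss [8B, align 8] → 16; @16: pid [1B, align 1] → 17; @17: lock [1B, align 1] → 18; +6 tail pad (align 8); size 24, align 8
@0: mip_level [24B, align 8] → 24
@24: layer [8B, align 8] → 32
@32: stride [1B, align 1] → 33
+1 pad (align 2)
@34: format [18B, align 2] → 52

1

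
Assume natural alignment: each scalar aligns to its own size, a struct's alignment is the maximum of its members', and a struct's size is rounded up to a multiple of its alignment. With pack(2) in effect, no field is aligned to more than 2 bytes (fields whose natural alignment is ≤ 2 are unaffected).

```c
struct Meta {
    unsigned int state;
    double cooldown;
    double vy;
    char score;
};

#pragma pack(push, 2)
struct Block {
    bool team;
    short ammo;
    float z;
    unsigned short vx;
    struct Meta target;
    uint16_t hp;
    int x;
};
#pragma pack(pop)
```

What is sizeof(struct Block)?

48

Meta: @0: state [4B, align 4] → 4; +4 pad (align 8); @8: cooldown [8B, align 8] → 16; @16: vy [8B, align 8] → 24; @24: score [1B, align 1] → 25; +7 tail pad (align 8); size 32, align 8
@0: team [1B, align 1] → 1
+1 pad (align 2)
@2: ammo [2B, align 2] → 4
@4: z [4B, align 2] → 8
@8: vx [2B, align 2] → 10
@10: target [32B, align 2] → 42
@42: hp [2B, align 2] → 44
@44: x [4B, align 2] → 48
size 48, align 2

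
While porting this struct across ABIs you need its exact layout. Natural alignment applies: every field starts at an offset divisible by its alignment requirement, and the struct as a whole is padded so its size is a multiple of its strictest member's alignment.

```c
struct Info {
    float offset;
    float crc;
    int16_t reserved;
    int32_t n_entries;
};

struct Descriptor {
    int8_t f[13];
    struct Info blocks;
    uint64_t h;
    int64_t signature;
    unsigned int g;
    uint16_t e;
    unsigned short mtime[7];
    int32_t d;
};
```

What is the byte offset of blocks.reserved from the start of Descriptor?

Info: offset at 0 (size 4, align 4) → ends 4; crc at 4 (size 4, align 4) → ends 8; reserved at 8 (size 2, align 2) → ends 10; pad 2 to align 4 for n_entries; n_entries at 12 (size 4, align 4) → ends 16; total 16 bytes, alignment 4
f at 0 (size 13, align 1) → ends 13
pad 3 to align 4 for blocks
blocks at 16 (size 16, align 4) → ends 32
within Info: reserved at 8
16 + 8 = 24

24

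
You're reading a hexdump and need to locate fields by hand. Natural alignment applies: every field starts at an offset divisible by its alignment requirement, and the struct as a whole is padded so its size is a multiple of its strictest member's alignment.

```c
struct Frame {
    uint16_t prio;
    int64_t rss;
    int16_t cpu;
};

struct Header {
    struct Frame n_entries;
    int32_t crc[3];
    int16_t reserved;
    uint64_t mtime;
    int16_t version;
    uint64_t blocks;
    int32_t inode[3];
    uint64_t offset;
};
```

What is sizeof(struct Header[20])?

1760

Frame: prio at 0 (size 2, align 2) → ends 2; pad 6 to align 8 for rss; rss at 8 (size 8, align 8) → ends 16; cpu at 16 (size 2, align 2) → ends 18; tail pad 6 to reach multiple of 8; total 24 bytes, alignment 8
n_entries at 0 (size 24, align 8) → ends 24
crc at 24 (size 12, align 4) → ends 36
reserved at 36 (size 2, align 2) → ends 38
pad 2 to align 8 for mtime
mtime at 40 (size 8, align 8) → ends 48
version at 48 (size 2, align 2) → ends 50
pad 6 to align 8 for blocks
blocks at 56 (size 8, align 8) → ends 64
inode at 64 (size 12, align 4) → ends 76
pad 4 to align 8 for offset
offset at 80 (size 8, align 8) → ends 88
total 88 bytes, alignment 8
array of 20: 20 × 88 = 1760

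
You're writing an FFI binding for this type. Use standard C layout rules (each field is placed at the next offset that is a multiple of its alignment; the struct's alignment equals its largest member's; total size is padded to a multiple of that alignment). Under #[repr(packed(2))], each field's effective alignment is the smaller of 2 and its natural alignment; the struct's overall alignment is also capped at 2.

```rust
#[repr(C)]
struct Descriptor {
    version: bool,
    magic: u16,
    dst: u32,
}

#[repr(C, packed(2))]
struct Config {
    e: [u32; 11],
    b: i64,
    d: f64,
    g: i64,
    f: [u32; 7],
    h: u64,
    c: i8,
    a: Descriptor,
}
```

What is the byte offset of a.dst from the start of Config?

110

Descriptor: @0: version [1B, align 1] → 1; +1 pad (align 2); @2: magic [2B, align 2] → 4; @4: dst [4B, align 4] → 8; size 8, align 4
@0: e [44B, align 2] → 44
@44: b [8B, align 2] → 52
@52: d [8B, align 2] → 60
@60: g [8B, align 2] → 68
@68: f [28B, align 2] → 96
@96: h [8B, align 2] → 104
@104: c [1B, align 1] → 105
+1 pad (align 2)
@106: a [8B, align 2] → 114
within Descriptor: dst at 4
106 + 4 = 110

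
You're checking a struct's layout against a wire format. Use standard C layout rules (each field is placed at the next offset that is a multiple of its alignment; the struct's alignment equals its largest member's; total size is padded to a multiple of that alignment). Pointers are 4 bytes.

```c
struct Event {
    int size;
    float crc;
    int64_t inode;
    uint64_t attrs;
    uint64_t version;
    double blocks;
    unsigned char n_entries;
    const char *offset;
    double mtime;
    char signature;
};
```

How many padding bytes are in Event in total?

10

size at 0 (size 4, align 4) → ends 4
crc at 4 (size 4, align 4) → ends 8
inode at 8 (size 8, align 8) → ends 16
attrs at 16 (size 8, align 8) → ends 24
version at 24 (size 8, align 8) → ends 32
blocks at 32 (size 8, align 8) → ends 40
n_entries at 40 (size 1, align 1) → ends 41
pad 3 to align 4 for offset
offset at 44 (size 4, align 4) → ends 48
mtime at 48 (size 8, align 8) → ends 56
signature at 56 (size 1, align 1) → ends 57
tail pad 7 to reach multiple of 8
total 64 bytes, alignment 8
data bytes 54, size 64 → padding 10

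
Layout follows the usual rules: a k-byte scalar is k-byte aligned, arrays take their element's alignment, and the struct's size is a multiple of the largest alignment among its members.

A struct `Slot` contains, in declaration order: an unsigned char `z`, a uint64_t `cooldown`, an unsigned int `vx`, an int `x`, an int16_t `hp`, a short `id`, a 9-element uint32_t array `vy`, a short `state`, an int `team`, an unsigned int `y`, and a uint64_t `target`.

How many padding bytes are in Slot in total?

z at 0 (size 1, align 1) → ends 1
pad 7 to align 8 for cooldown
cooldown at 8 (size 8, align 8) → ends 16
vx at 16 (size 4, align 4) → ends 20
x at 20 (size 4, align 4) → ends 24
hp at 24 (size 2, align 2) → ends 26
id at 26 (size 2, align 2) → ends 28
vy at 28 (size 36, align 4) → ends 64
state at 64 (size 2, align 2) → ends 66
pad 2 to align 4 for team
team at 68 (size 4, align 4) → ends 72
y at 72 (size 4, align 4) → ends 76
pad 4 to align 8 for target
target at 80 (size 8, align 8) → ends 88
total 88 bytes, alignment 8
data bytes 75, size 88 → padding 13

13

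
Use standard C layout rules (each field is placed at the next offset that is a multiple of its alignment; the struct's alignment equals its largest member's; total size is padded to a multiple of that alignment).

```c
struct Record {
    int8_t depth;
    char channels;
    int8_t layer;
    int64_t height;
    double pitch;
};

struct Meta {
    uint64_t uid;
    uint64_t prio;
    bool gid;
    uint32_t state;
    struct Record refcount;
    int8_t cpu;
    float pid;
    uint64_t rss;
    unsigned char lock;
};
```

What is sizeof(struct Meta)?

Record: depth at 0 (size 1, align 1) → ends 1; channels at 1 (size 1, align 1) → ends 2; layer at 2 (size 1, align 1) → ends 3; pad 5 to align 8 for height; height at 8 (size 8, align 8) → ends 16; pitch at 16 (size 8, align 8) → ends 24; total 24 bytes, alignment 8
uid at 0 (size 8, align 8) → ends 8
prio at 8 (size 8, align 8) → ends 16
gid at 16 (size 1, align 1) → ends 17
pad 3 to align 4 for state
state at 20 (size 4, align 4) → ends 24
refcount at 24 (size 24, align 8) → ends 48
cpu at 48 (size 1, align 1) → ends 49
pad 3 to align 4 for pid
pid at 52 (size 4, align 4) → ends 56
rss at 56 (size 8, align 8) → ends 64
lock at 64 (size 1, align 1) → ends 65
tail pad 7 to reach multiple of 8
total 72 bytes, alignment 8

72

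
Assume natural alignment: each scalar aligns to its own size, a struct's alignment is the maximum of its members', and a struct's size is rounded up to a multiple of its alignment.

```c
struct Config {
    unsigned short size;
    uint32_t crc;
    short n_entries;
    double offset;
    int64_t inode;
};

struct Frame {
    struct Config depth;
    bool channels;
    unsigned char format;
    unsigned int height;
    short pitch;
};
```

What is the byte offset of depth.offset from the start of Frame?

16

Config: size at 0 (size 2, align 2) → ends 2; pad 2 to align 4 for crc; crc at 4 (size 4, align 4) → ends 8; n_entries at 8 (size 2, align 2) → ends 10; pad 6 to align 8 for offset; offset at 16 (size 8, align 8) → ends 24; inode at 24 (size 8, align 8) → ends 32; total 32 bytes, alignment 8
depth at 0 (size 32, align 8) → ends 32
within Config: offset at 16
0 + 16 = 16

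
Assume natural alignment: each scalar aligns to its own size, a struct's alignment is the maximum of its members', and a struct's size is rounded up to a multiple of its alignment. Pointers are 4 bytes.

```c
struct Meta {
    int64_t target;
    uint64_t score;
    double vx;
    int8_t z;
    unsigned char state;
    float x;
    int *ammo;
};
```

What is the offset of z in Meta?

0..8  target  (8B, 8-aligned)
8..16  score  (8B, 8-aligned)
16..24  vx  (8B, 8-aligned)
24..25  z  (1B, 1-aligned)

24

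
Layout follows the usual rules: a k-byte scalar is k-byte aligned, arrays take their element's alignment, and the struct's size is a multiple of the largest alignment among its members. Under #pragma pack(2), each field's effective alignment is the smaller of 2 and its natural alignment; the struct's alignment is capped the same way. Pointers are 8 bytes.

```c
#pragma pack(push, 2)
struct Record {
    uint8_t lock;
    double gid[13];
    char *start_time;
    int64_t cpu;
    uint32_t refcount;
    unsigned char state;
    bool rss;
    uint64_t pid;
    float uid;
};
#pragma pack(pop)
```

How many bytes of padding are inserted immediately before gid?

1

lock at 0 (size 1, align 1) → ends 1
pad 1 to align 2 for gid
gid at 2 (size 104, align 2) → ends 106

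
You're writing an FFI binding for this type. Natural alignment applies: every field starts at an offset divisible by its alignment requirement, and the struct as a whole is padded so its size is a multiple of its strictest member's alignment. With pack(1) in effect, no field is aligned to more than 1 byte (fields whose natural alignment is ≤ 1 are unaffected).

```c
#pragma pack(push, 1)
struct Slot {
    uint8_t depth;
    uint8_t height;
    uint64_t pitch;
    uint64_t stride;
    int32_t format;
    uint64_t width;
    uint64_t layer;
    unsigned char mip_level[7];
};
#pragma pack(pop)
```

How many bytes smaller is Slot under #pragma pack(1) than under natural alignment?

natural layout:
  depth at 0 (size 1, align 1) → ends 1
  height at 1 (size 1, align 1) → ends 2
  pad 6 to align 8 for pitch
  pitch at 8 (size 8, align 8) → ends 16
  stride at 16 (size 8, align 8) → ends 24
  format at 24 (size 4, align 4) → ends 28
  pad 4 to align 8 for width
  width at 32 (size 8, align 8) → ends 40
  layer at 40 (size 8, align 8) → ends 48
  mip_level at 48 (size 7, align 1) → ends 55
  tail pad 1 to reach multiple of 8
  total 56 bytes, alignment 8
packed(1) layout:
  depth at 0 (size 1, align 1) → ends 1
  height at 1 (size 1, align 1) → ends 2
  pitch at 2 (size 8, align 1) → ends 10
  stride at 10 (size 8, align 1) → ends 18
  format at 18 (size 4, align 1) → ends 22
  width at 22 (size 8, align 1) → ends 30
  layer at 30 (size 8, align 1) → ends 38
  mip_level at 38 (size 7, align 1) → ends 45
  total 45 bytes, alignment 1
56 − 45 = 11

11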